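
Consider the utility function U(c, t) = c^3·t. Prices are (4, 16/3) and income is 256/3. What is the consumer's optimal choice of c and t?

c* = 16, t* = 4

MU_c = 3·c^2·t and MU_t = c^3.
MRS = MU_c/MU_t = (3/1)·t/c.
Tangency: set MRS = p_c/p_t = 4/(16/3) = 0.75.
So (3/1)·t/c = 0.75, i.e. t = 0.25·c.
Substitute into the budget 4·c + (16/3)·t = 256/3: (16/3)·c = 256/3, so c* = 16.
Then t* = 0.25·16 = 4.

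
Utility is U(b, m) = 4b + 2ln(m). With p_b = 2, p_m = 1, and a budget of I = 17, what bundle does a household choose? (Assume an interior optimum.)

MU_b = 4, MU_m = 2/m.
MRS = 4 ÷ (2/m).
Tangency: set MRS = p_b/p_m = 2/1 = 2.
MRS depends only on m: 2·m = 2 ⇒ m* = 2/2 = 1.
From the budget, 2·b = 17 − 1·1 = 16, so b* = 8.

b* = 8, m* = 1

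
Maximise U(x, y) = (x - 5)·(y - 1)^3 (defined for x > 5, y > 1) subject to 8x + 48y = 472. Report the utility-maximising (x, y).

MU_x = (y−1)^3, MU_y = 3·(x−5)·(y−1)^2.
MRS = (1/3)·(y−1)/(x−5).
Tangency: set MRS = p_x/p_y = 8/48 = 1/6.
So (1/3)·(y − 1)/(x − 5) = 1/6, i.e. (y − 1) = 0.5·(x − 5).
Rewrite the budget in excess-of-subsistence terms: 8·(x − 5) + 48·(y − 1) = 472 − 8·5 − 48·1 = 384.
Substituting, 32·(x − 5) = 384, so x − 5 = 12 and x* = 17.
Then y − 1 = 0.5·12 = 6, so y* = 7.

x* = 17, y* = 7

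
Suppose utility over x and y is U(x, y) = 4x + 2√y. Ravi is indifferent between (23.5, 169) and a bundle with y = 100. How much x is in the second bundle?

U(23.5, 169) = 120.
Set U(x, 100) = 120 and solve.
With y = 100: √100 = 10, so 4x = 120 − 2·10 = 100 and x = 25.
Check: U(25, 100) = 120.

x = 25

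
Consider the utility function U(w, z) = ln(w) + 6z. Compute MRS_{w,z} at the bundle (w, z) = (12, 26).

MRS = 1/72

MU_w = 1/w, MU_z = 6.
MRS = 1/w ÷ 6.
At (12, 26): MRS = 1/72.
So at (12, 26) the consumer would give up 1/72 units of z for one more unit of w.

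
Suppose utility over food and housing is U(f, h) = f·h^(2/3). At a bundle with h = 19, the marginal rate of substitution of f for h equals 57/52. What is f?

f = 26

MU_f = h^(2/3) and MU_h = 2/3·f·h^(-1/3).
MRS = MU_f/MU_h = (1.5)·h/f.
Substitute h = 19: MRS = 28.5/f. Setting 28.5/f = 57/52 gives f = 28.5/(57/52) = 26.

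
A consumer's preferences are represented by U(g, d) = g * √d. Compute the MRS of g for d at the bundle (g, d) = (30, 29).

MRS = 29/15

MU_g = √d and MU_d = 0.5·g·d^(-0.5).
MRS = MU_g/MU_d = (2)·d/g.
At (30, 29): MRS = 29/15.
So at (30, 29) the consumer would give up 29/15 units of d for one more unit of g.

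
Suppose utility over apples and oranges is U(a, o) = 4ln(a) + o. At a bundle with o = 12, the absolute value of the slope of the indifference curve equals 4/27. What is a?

MU_a = 4/a, MU_o = 1.
MRS = 4/a ÷ 1.
MRS depends only on a: 4/a = 4/27 ⇒ a = 4/(4/27) = 27.

a = 27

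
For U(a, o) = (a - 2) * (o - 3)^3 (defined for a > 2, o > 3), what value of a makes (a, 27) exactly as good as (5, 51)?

U(5, 51) = 331776.
Set U(a, 27) = 331776 and solve.
With o = 27: (27 − 3)^3 = 13824, so (a − 2) = 331776/13824 = 24.
So a = 2 + 24 = 26.
Check: U(26, 27) = 331776.

a = 26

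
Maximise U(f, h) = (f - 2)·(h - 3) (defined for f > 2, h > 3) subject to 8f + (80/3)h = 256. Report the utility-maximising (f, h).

f* = 12, h* = 6

MU_f = (h−3), MU_h = (f−2).
MRS = (h−3)/(f−2).
Tangency: set MRS = p_f/p_h = 8/(80/3) = 0.3.
So (h − 3)/(f − 2) = 0.3, i.e. (h − 3) = 0.3·(f − 2).
Rewrite the budget in excess-of-subsistence terms: 8·(f − 2) + (80/3)·(h − 3) = 256 − 8·2 − (80/3)·3 = 160.
Substituting, 16·(f − 2) = 160, so f − 2 = 10 and f* = 12.
Then h − 3 = 0.3·10 = 3, so h* = 6.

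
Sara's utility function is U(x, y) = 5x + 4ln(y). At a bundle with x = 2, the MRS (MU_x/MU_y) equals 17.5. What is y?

y = 14

MU_x = 5, MU_y = 4/y.
MRS = 5 ÷ (4/y).
MRS depends only on y: 1.25·y = 17.5 ⇒ y = 17.5/1.25 = 14.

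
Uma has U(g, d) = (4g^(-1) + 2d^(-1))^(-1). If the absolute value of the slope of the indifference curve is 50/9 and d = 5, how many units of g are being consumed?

g = 3

For CES with ρ = -1, MRS = (4/2)·(d/g)^2.
Setting (4/2)·(5/g)^2 = 50/9 gives (5/g)^2 = 25/9, so 5/g = 5/3 and g = 3.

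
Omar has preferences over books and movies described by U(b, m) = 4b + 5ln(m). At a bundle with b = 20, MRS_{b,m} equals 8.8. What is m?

m = 11

MU_b = 4, MU_m = 5/m.
MRS = 4 ÷ (5/m).
MRS depends only on m: 0.8·m = 8.8 ⇒ m = 8.8/0.8 = 11.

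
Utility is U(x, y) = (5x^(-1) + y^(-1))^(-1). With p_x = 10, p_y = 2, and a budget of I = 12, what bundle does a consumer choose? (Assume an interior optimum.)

x* = 1, y* = 1

For CES with ρ = -1, MRS = (5/1)·(y/x)^2.
Tangency: set MRS = p_x/p_y = 10/2 = 5.
So (y/x)^2 = 1; taking the square root, y/x = 1, i.e. y = x.
Substitute into the budget 10·x + 2·y = 12: 12·x = 12, so x* = 1 and y* = 1.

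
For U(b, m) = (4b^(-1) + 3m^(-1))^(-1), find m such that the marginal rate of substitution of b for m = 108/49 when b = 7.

For CES with ρ = -1, MRS = (4/3)·(m/b)^2.
Setting (4/3)·(m/7)^2 = 108/49 gives (m/7)^2 = 81/49, so m/7 = 9/7 and m = 9.

m = 9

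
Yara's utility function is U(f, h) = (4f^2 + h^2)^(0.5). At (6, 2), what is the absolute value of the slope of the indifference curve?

For CES with ρ = 2, MRS = (4/1)·(h/f)^(-1).
At (6, 2): MRS = 12.
So at (6, 2) the consumer would give up 12 units of h for one more unit of f.

MRS = 12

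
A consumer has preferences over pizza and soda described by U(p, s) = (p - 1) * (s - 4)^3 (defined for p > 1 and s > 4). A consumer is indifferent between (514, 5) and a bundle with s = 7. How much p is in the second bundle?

p = 20

U(514, 5) = 513.
Set U(p, 7) = 513 and solve.
With s = 7: (7 − 4)^3 = 27, so (p − 1) = 513/27 = 19.
So p = 1 + 19 = 20.
Check: U(20, 7) = 513.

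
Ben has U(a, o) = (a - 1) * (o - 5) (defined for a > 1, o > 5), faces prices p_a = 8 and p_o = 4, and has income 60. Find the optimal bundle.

MU_a = (o−5), MU_o = (a−1).
MRS = (o−5)/(a−1).
Tangency: set MRS = p_a/p_o = 8/4 = 2.
So (o − 5)/(a − 1) = 2, i.e. (o − 5) = 2·(a − 1).
Rewrite the budget in excess-of-subsistence terms: 8·(a − 1) + 4·(o − 5) = 60 − 8·1 − 4·5 = 32.
Substituting, 16·(a − 1) = 32, so a − 1 = 2 and a* = 3.
Then o − 5 = 2·2 = 4, so o* = 9.

a* = 3, o* = 9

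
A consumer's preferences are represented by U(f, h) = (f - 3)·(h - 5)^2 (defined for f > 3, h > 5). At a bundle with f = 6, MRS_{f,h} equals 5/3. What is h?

h = 15

MU_f = (h−5)^2, MU_h = 2·(f−3)·(h−5).
MRS = (1/2)·(h−5)/(f−3).
Substitute f = 6: MRS = (h − 5)/6. Setting this equal to 5/3 gives h − 5 = (5/3)·6 = 10, so h = 15.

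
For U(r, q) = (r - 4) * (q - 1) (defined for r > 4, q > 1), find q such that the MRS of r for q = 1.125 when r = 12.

MU_r = (q−1), MU_q = (r−4).
MRS = (q−1)/(r−4).
Substitute r = 12: MRS = (q − 1)/8. Setting this equal to 1.125 gives q − 1 = 1.125·8 = 9, so q = 10.

q = 10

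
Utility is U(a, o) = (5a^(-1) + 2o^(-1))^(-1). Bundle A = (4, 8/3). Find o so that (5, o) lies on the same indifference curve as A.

U depends on (a, o) only through S = 5a^(-1) + 2o^(-1), so equal utility means equal S. At (4, 8/3): S = 2.
With a = 5: 5·5^(-1) = 1, so 2o^(-1) = 2 − 1 = 1, i.e. o^(-1) = 0.5.
Hence o = 1/0.5 = 2.
Check: U(5, 2) = 0.5.

o = 2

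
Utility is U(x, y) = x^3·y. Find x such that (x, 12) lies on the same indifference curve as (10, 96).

U(10, 96) = 96000.
Set U(x, 12) = 96000 and solve.
With y = 12: x^3 = 96000/12 = 8000; taking the cube root, x = 20.
Check: U(20, 12) = 96000.

x = 20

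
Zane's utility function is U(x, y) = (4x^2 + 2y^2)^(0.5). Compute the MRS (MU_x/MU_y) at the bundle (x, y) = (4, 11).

MRS = 8/11

For CES with ρ = 2, MRS = (4/2)·(y/x)^(-1).
At (4, 11): MRS = 8/11.
So at (4, 11) the consumer would give up 8/11 units of y for one more unit of x.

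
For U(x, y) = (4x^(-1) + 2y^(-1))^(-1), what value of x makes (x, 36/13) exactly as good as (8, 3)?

U depends on (x, y) only through S = 4x^(-1) + 2y^(-1), so equal utility means equal S. At (8, 3): S = 7/6.
With y = 36/13: 2·(36/13)^(-1) = 13/18, so 4x^(-1) = 7/6 − 13/18 = 4/9, i.e. x^(-1) = 1/9.
Hence x = 1/(1/9) = 9.
Check: U(9, 36/13) = 0.8571.

x = 9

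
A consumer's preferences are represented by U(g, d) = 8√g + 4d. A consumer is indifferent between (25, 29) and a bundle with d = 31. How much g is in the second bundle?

U(25, 29) = 156.
Set U(g, 31) = 156 and solve.
With d = 31: 8√g = 156 − 4·31 = 32, so √g = 4 and g = 16.
Check: U(16, 31) = 156.

g = 16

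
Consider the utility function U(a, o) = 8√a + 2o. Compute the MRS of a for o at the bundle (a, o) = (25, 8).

MRS = 0.4

MU_a = 8/(2√a), MU_o = 2.
MRS = 8/(2√a) ÷ 2.
At (25, 8): MRS = 0.4.
The indifference curve has slope −0.4 at this bundle.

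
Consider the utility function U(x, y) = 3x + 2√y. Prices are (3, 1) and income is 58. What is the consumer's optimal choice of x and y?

MU_x = 3, MU_y = 2/(2√y).
MRS = 3 ÷ (2/(2√y)).
Tangency: set MRS = p_x/p_y = 3/1 = 3.
MRS depends only on y: 3·√y = 3 ⇒ √y = 3/3 = 1 ⇒ y* = 1.
From the budget, 3·x = 58 − 1·1 = 57, so x* = 19.

x* = 19, y* = 1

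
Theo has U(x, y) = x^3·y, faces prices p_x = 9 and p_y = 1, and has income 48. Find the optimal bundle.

x* = 4, y* = 12

MU_x = 3·x^2·y and MU_y = x^3.
MRS = MU_x/MU_y = (3/1)·y/x.
Tangency: set MRS = p_x/p_y = 9/1 = 9.
So (3/1)·y/x = 9, i.e. y = 3·x.
Substitute into the budget 9·x + 1·y = 48: 12·x = 48, so x* = 4.
Then y* = 3·4 = 12.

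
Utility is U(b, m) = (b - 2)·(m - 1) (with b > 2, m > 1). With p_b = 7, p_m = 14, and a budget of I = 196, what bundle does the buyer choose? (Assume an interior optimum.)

b* = 14, m* = 7

MU_b = (m−1), MU_m = (b−2).
MRS = (m−1)/(b−2).
Tangency: set MRS = p_b/p_m = 7/14 = 0.5.
So (m − 1)/(b − 2) = 0.5, i.e. (m − 1) = 0.5·(b − 2).
Rewrite the budget in excess-of-subsistence terms: 7·(b − 2) + 14·(m − 1) = 196 − 7·2 − 14·1 = 168.
Substituting, 14·(b − 2) = 168, so b − 2 = 12 and b* = 14.
Then m − 1 = 0.5·12 = 6, so m* = 7.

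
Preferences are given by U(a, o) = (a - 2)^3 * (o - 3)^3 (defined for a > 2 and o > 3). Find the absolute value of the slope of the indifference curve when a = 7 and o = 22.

MU_a = 3·(a−2)^2·(o−3)^3, MU_o = 3·(a−2)^3·(o−3)^2.
MRS = (o−3)/(a−2).
At (7, 22): MRS = 3.8.
So at (7, 22) the consumer would give up 3.8 units of o for one more unit of a.

MRS = 3.8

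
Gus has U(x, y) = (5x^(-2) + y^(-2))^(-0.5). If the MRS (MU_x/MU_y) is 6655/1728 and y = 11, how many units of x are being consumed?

For CES with ρ = -2, MRS = (5/1)·(y/x)^3.
Setting (5/1)·(11/x)^3 = 6655/1728 gives (11/x)^3 = 1331/1728, so 11/x = 11/12 and x = 12.

x = 12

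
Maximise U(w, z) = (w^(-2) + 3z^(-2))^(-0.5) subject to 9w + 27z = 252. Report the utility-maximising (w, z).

w* = 7, z* = 7

For CES with ρ = -2, MRS = (1/3)·(z/w)^3.
Tangency: set MRS = p_w/p_z = 9/27 = 1/3.
So (z/w)^3 = 1; taking the cube root, z/w = 1, i.e. z = w.
Substitute into the budget 9·w + 27·z = 252: 36·w = 252, so w* = 7 and z* = 7.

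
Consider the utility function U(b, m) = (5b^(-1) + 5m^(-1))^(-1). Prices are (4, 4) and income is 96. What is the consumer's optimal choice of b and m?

b* = 12, m* = 12

For CES with ρ = -1, MRS = (m/b)^2.
Tangency: set MRS = p_b/p_m = 4/4 = 1.
So (m/b)^2 = 1; taking the square root, m/b = 1, i.e. m = b.
Substitute into the budget 4·b + 4·m = 96: 8·b = 96, so b* = 12 and m* = 12.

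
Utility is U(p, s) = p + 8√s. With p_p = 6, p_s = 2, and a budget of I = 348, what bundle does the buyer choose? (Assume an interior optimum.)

p* = 10, s* = 144

MU_p = 1, MU_s = 8/(2√s).
MRS = 1 ÷ (8/(2√s)).
Tangency: set MRS = p_p/p_s = 6/2 = 3.
MRS depends only on s: 0.25·√s = 3 ⇒ √s = 3/0.25 = 12 ⇒ s* = 144.
From the budget, 6·p = 348 − 2·144 = 60, so p* = 10.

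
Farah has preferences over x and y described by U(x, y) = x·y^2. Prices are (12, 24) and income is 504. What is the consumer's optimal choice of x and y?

x* = 14, y* = 14

MU_x = y^2 and MU_y = 2·x·y.
MRS = MU_x/MU_y = (1/2)·y/x.
Tangency: set MRS = p_x/p_y = 12/24 = 0.5.
So (1/2)·y/x = 0.5, i.e. y = x.
Substitute into the budget 12·x + 24·y = 504: 36·x = 504, so x* = 14.
Then y* = 14.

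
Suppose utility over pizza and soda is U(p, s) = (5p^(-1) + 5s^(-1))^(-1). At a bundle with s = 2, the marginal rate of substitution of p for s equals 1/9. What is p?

p = 6

For CES with ρ = -1, MRS = (s/p)^2.
Setting (2/p)^2 = 1/9 gives 2/p = 1/3 and p = 6.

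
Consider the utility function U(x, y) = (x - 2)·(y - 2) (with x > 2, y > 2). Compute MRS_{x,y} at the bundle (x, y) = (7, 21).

MRS = 3.8

MU_x = (y−2), MU_y = (x−2).
MRS = (y−2)/(x−2).
At (7, 21): MRS = 3.8.
So at (7, 21) the consumer would give up 3.8 units of y for one more unit of x.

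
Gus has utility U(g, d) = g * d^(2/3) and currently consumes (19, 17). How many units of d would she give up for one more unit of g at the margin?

MU_g = d^(2/3) and MU_d = 2/3·g·d^(-1/3).
MRS = MU_g/MU_d = (1.5)·d/g.
At (19, 17): MRS = 51/38.
The indifference curve has slope −51/38 at this bundle.

MRS = 51/38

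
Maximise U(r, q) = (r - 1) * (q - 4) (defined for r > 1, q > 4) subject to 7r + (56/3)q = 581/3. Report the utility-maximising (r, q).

r* = 9, q* = 7

MU_r = (q−4), MU_q = (r−1).
MRS = (q−4)/(r−1).
Tangency: set MRS = p_r/p_q = 7/(56/3) = 0.375.
So (q − 4)/(r − 1) = 0.375, i.e. (q − 4) = 0.375·(r − 1).
Rewrite the budget in excess-of-subsistence terms: 7·(r − 1) + (56/3)·(q − 4) = 581/3 − 7·1 − (56/3)·4 = 112.
Substituting, 14·(r − 1) = 112, so r − 1 = 8 and r* = 9.
Then q − 4 = 0.375·8 = 3, so q* = 7.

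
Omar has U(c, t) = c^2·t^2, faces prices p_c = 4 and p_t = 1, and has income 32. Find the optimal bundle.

c* = 4, t* = 16

MU_c = 2·c·t^2 and MU_t = 2·c^2·t.
MRS = MU_c/MU_t = t/c.
Tangency: set MRS = p_c/p_t = 4/1 = 4.
So t/c = 4, i.e. t = 4·c.
Substitute into the budget 4·c + 1·t = 32: 8·c = 32, so c* = 4.
Then t* = 4·4 = 16.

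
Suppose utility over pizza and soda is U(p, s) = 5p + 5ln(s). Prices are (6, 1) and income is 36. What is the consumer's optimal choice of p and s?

p* = 5, s* = 6

MU_p = 5, MU_s = 5/s.
MRS = 5 ÷ (5/s).
Tangency: set MRS = p_p/p_s = 6/1 = 6.
MRS depends only on s: s = 6 ⇒ s* = 6.
From the budget, 6·p = 36 − 1·6 = 30, so p* = 5.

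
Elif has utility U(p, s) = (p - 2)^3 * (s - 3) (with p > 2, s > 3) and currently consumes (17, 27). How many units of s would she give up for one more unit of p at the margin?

MU_p = 3·(p−2)^2·(s−3), MU_s = (p−2)^3.
MRS = (3/1)·(s−3)/(p−2).
At (17, 27): MRS = 4.8.
The indifference curve has slope −4.8 at this bundle.

MRS = 4.8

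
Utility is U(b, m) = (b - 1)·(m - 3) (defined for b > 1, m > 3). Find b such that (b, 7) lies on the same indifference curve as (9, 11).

U(9, 11) = 64.
Set U(b, 7) = 64 and solve.
With m = 7: (7 − 3) = 4, so (b − 1) = 64/4 = 16.
So b = 1 + 16 = 17.
Check: U(17, 7) = 64.

b = 17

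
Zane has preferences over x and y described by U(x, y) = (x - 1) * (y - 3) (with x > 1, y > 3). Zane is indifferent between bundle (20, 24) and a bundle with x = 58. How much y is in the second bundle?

y = 10

U(20, 24) = 399.
Set U(58, y) = 399 and solve.
With x = 58: (58 − 1) = 57, so (y − 3) = 399/57 = 7.
So y = 3 + 7 = 10.
Check: U(58, 10) = 399.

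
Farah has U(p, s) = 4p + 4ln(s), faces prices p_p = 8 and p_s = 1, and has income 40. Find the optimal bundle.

MU_p = 4, MU_s = 4/s.
MRS = 4 ÷ (4/s).
Tangency: set MRS = p_p/p_s = 8/1 = 8.
MRS depends only on s: s = 8 ⇒ s* = 8.
From the budget, 8·p = 40 − 1·8 = 32, so p* = 4.

p* = 4, s* = 8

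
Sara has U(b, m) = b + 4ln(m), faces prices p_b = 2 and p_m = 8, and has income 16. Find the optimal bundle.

b* = 4, m* = 1

MU_b = 1, MU_m = 4/m.
MRS = 1 ÷ (4/m).
Tangency: set MRS = p_b/p_m = 2/8 = 0.25.
MRS depends only on m: 0.25·m = 0.25 ⇒ m* = 0.25/0.25 = 1.
From the budget, 2·b = 16 − 8·1 = 8, so b* = 4.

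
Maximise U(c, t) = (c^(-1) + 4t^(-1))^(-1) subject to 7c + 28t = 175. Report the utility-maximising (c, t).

c* = 5, t* = 5

For CES with ρ = -1, MRS = (1/4)·(t/c)^2.
Tangency: set MRS = p_c/p_t = 7/28 = 0.25.
So (t/c)^2 = 1; taking the square root, t/c = 1, i.e. t = c.
Substitute into the budget 7·c + 28·t = 175: 35·c = 175, so c* = 5 and t* = 5.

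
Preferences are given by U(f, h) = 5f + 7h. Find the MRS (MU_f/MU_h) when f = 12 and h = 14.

MU_f = 5, MU_h = 7, so MRS = 5/7 at every bundle.
At (12, 14): MRS = 5/7.
So at (12, 14) the consumer would give up 5/7 units of h for one more unit of f.

MRS = 5/7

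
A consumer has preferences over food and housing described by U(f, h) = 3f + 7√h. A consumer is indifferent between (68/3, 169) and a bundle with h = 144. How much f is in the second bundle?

U(68/3, 169) = 159.
Set U(f, 144) = 159 and solve.
With h = 144: √144 = 12, so 3f = 159 − 7·12 = 75 and f = 25.
Check: U(25, 144) = 159.

f = 25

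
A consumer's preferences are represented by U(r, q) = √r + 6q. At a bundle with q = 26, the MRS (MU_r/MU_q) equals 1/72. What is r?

r = 36

MU_r = 1/(2√r), MU_q = 6.
MRS = 1/(2√r) ÷ 6.
MRS depends only on r: (1/12)/√r = 1/72 ⇒ √r = (1/12)/(1/72) = 6 ⇒ r = 36.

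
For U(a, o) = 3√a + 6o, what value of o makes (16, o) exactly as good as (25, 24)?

U(25, 24) = 159.
Set U(16, o) = 159 and solve.
With a = 16: √16 = 4, so 6o = 159 − 3·4 = 147 and o = 24.5.
Check: U(16, 24.5) = 159.

o = 24.5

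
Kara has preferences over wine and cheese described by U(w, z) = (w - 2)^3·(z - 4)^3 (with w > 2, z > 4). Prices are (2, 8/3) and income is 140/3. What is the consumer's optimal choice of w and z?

w* = 10, z* = 10

MU_w = 3·(w−2)^2·(z−4)^3, MU_z = 3·(w−2)^3·(z−4)^2.
MRS = (z−4)/(w−2).
Tangency: set MRS = p_w/p_z = 2/(8/3) = 0.75.
So (z − 4)/(w − 2) = 0.75, i.e. (z − 4) = 0.75·(w − 2).
Rewrite the budget in excess-of-subsistence terms: 2·(w − 2) + (8/3)·(z − 4) = 140/3 − 2·2 − (8/3)·4 = 32.
Substituting, 4·(w − 2) = 32, so w − 2 = 8 and w* = 10.
Then z − 4 = 0.75·8 = 6, so z* = 10.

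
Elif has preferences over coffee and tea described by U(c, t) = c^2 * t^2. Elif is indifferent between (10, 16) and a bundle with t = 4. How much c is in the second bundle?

c = 40

U(10, 16) = 25600.
Set U(c, 4) = 25600 and solve.
With t = 4: 4^2 = 16, so c^2 = 25600/16 = 1600; taking the square root, c = 40.
Check: U(40, 4) = 25600.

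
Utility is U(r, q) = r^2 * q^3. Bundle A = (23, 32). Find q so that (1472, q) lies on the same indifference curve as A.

q = 2

U(23, 32) = 17334272.
Set U(1472, q) = 17334272 and solve.
With r = 1472: 1472^2 = 2166784, so q^3 = 17334272/2166784 = 8; taking the cube root, q = 2.
Check: U(1472, 2) = 17334272.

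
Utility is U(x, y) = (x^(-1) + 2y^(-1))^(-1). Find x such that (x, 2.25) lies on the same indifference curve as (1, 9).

U depends on (x, y) only through S = x^(-1) + 2y^(-1), so equal utility means equal S. At (1, 9): S = 11/9.
With y = 2.25: 2·2.25^(-1) = 8/9, so x^(-1) = 11/9 − 8/9 = 1/3.
Hence x = 1/(1/3) = 3.
Check: U(3, 2.25) = 0.8182.

x = 3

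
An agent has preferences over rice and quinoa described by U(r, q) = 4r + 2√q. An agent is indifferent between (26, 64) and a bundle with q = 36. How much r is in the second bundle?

r = 27

U(26, 64) = 120.
Set U(r, 36) = 120 and solve.
With q = 36: √36 = 6, so 4r = 120 − 2·6 = 108 and r = 27.
Check: U(27, 36) = 120.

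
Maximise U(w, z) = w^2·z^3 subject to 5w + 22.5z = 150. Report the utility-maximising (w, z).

w* = 12, z* = 4

MU_w = 2·w·z^3 and MU_z = 3·w^2·z^2.
MRS = MU_w/MU_z = (2/3)·z/w.
Tangency: set MRS = p_w/p_z = 5/22.5 = 2/9.
So (2/3)·z/w = 2/9, i.e. z = (1/3)·w.
Substitute into the budget 5·w + 22.5·z = 150: 12.5·w = 150, so w* = 12.
Then z* = (1/3)·12 = 4.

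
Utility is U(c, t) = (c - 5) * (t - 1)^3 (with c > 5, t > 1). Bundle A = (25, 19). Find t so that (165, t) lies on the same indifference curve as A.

U(25, 19) = 116640.
Set U(165, t) = 116640 and solve.
With c = 165: (165 − 5) = 160, so (t − 1)^3 = 116640/160 = 729.
Taking the cube root (with t > 1): t − 1 = 9, so t = 10.
Check: U(165, 10) = 116640.

t = 10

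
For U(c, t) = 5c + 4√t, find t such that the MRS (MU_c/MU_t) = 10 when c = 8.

MU_c = 5, MU_t = 4/(2√t).
MRS = 5 ÷ (4/(2√t)).
MRS depends only on t: 2.5·√t = 10 ⇒ √t = 10/2.5 = 4 ⇒ t = 16.

t = 16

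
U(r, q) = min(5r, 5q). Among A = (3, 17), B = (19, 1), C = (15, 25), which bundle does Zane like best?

Evaluate utility at each bundle:
U(A) = 15.
U(B) = 5.
U(C) = 75.
Highest utility is C, so C ≻ A ≻ B.

Bundle C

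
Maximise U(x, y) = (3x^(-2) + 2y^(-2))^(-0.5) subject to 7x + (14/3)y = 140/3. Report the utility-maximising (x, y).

x* = 4, y* = 4

For CES with ρ = -2, MRS = (3/2)·(y/x)^3.
Tangency: set MRS = p_x/p_y = 7/(14/3) = 1.5.
So (y/x)^3 = 1; taking the cube root, y/x = 1, i.e. y = x.
Substitute into the budget 7·x + (14/3)·y = 140/3: (35/3)·x = 140/3, so x* = 4 and y* = 4.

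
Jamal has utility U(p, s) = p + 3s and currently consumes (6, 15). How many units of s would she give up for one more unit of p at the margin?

MRS = 1/3

MU_p = 1, MU_s = 3, so MRS = 1/3 at every bundle.
At (6, 15): MRS = 1/3.
That is, one extra unit of p is worth 1/3 units of s at the margin.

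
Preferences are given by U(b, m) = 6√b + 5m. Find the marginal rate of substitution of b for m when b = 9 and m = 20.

MU_b = 6/(2√b), MU_m = 5.
MRS = 6/(2√b) ÷ 5.
At (9, 20): MRS = 0.2.
So at (9, 20) the consumer would give up 0.2 units of m for one more unit of b.

MRS = 0.2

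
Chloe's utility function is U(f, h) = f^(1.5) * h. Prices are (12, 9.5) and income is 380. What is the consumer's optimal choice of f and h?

MU_f = 1.5·√f·h and MU_h = f^(1.5).
MRS = MU_f/MU_h = (1.5)·h/f.
Tangency: set MRS = p_f/p_h = 12/9.5 = 24/19.
So (1.5)·h/f = 24/19, i.e. h = (16/19)·f.
Substitute into the budget 12·f + 9.5·h = 380: 20·f = 380, so f* = 19.
Then h* = (16/19)·19 = 16.

f* = 19, h* = 16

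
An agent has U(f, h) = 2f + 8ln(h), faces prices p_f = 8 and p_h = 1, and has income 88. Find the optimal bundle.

MU_f = 2, MU_h = 8/h.
MRS = 2 ÷ (8/h).
Tangency: set MRS = p_f/p_h = 8/1 = 8.
MRS depends only on h: 0.25·h = 8 ⇒ h* = 8/0.25 = 32.
From the budget, 8·f = 88 − 1·32 = 56, so f* = 7.

f* = 7, h* = 32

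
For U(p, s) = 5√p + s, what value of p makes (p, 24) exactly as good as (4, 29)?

U(4, 29) = 39.
Set U(p, 24) = 39 and solve.
With s = 24: 5√p = 39 − 24 = 15, so √p = 3 and p = 9.
Check: U(9, 24) = 39.

p = 9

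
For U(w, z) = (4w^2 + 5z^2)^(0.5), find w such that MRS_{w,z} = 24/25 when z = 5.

w = 6

For CES with ρ = 2, MRS = (4/5)·(z/w)^(-1).
Setting (4/5)·(5/w)^(-1) = 24/25 gives (5/w)^(-1) = 1.2, so 5/w = 5/6 and w = 6.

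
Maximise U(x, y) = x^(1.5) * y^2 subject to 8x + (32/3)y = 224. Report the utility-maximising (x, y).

MU_x = 1.5·√x·y^2 and MU_y = 2·x^(1.5)·y.
MRS = MU_x/MU_y = (0.75)·y/x.
Tangency: set MRS = p_x/p_y = 8/(32/3) = 0.75.
So (0.75)·y/x = 0.75, i.e. y = x.
Substitute into the budget 8·x + (32/3)·y = 224: (56/3)·x = 224, so x* = 12.
Then y* = 12.

x* = 12, y* = 12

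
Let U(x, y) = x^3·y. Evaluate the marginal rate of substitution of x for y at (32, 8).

MRS = 0.75

MU_x = 3·x^2·y and MU_y = x^3.
MRS = MU_x/MU_y = (3/1)·y/x.
At (32, 8): MRS = 0.75.
So at (32, 8) the consumer would give up 0.75 units of y for one more unit of x.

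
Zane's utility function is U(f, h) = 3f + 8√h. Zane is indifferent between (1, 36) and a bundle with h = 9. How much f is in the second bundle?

f = 9

U(1, 36) = 51.
Set U(f, 9) = 51 and solve.
With h = 9: √9 = 3, so 3f = 51 − 8·3 = 27 and f = 9.
Check: U(9, 9) = 51.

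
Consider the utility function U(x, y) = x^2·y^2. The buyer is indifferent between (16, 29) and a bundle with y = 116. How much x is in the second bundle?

U(16, 29) = 215296.
Set U(x, 116) = 215296 and solve.
With y = 116: 116^2 = 13456, so x^2 = 215296/13456 = 16; taking the square root, x = 4.
Check: U(4, 116) = 215296.

x = 4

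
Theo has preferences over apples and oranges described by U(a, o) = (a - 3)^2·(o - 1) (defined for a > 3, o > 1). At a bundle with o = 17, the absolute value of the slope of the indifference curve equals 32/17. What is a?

MU_a = 2·(a−3)·(o−1), MU_o = (a−3)^2.
MRS = (2/1)·(o−1)/(a−3).
Substitute o = 17: MRS = 32/(a − 3). Setting this equal to 32/17 gives a − 3 = 32/(32/17) = 17, so a = 20.

a = 20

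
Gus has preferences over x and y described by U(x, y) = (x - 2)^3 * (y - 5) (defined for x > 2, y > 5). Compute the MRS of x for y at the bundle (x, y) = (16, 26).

MU_x = 3·(x−2)^2·(y−5), MU_y = (x−2)^3.
MRS = (3/1)·(y−5)/(x−2).
At (16, 26): MRS = 4.5.
That is, one extra unit of x is worth 4.5 units of y at the margin.

MRS = 4.5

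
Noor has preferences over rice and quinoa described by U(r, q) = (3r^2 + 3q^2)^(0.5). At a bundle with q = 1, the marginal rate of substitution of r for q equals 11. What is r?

For CES with ρ = 2, MRS = (q/r)^(-1).
Setting (1/r)^(-1) = 11 gives 1/r = 1/11 and r = 11.

r = 11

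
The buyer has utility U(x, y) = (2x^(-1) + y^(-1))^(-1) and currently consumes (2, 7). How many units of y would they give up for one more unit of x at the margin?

For CES with ρ = -1, MRS = (2/1)·(y/x)^2.
At (2, 7): MRS = 24.5.
The indifference curve has slope −24.5 at this bundle.

MRS = 24.5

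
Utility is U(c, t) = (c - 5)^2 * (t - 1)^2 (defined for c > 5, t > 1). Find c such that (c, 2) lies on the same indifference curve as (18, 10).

U(18, 10) = 13689.
Set U(c, 2) = 13689 and solve.
With t = 2: (2 − 1)^2 = 1, so (c − 5)^2 = 13689/1 = 13689.
Taking the square root (with c > 5): c − 5 = 117, so c = 122.
Check: U(122, 2) = 13689.

c = 122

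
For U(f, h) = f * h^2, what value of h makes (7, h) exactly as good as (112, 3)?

h = 12

U(112, 3) = 1008.
Set U(7, h) = 1008 and solve.
With f = 7: h^2 = 1008/7 = 144; taking the square root, h = 12.
Check: U(7, 12) = 1008.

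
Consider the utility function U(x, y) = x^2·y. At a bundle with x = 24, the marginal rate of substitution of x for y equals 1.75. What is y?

MU_x = 2·x·y and MU_y = x^2.
MRS = MU_x/MU_y = (2/1)·y/x.
Substitute x = 24: MRS = y/12. Setting y/12 = 1.75 gives y = 1.75·12 = 21.

y = 21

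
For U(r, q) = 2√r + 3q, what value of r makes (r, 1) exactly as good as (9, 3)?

U(9, 3) = 15.
Set U(r, 1) = 15 and solve.
With q = 1: 2√r = 15 − 3·1 = 12, so √r = 6 and r = 36.
Check: U(36, 1) = 15.

r = 36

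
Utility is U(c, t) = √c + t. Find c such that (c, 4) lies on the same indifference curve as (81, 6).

c = 121

U(81, 6) = 15.
Set U(c, 4) = 15 and solve.
With t = 4: √c = 15 − 4 = 11, so √c = 11 and c = 121.
Check: U(121, 4) = 15.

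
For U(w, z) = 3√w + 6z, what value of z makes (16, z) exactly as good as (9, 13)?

U(9, 13) = 87.
Set U(16, z) = 87 and solve.
With w = 16: √16 = 4, so 6z = 87 − 3·4 = 75 and z = 12.5.
Check: U(16, 12.5) = 87.

z = 12.5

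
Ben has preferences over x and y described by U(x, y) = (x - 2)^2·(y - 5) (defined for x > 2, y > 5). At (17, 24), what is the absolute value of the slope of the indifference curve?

MU_x = 2·(x−2)·(y−5), MU_y = (x−2)^2.
MRS = (2/1)·(y−5)/(x−2).
At (17, 24): MRS = 38/15.
That is, one extra unit of x is worth 38/15 units of y at the margin.

MRS = 38/15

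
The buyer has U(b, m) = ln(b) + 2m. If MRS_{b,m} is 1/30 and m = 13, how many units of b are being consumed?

MU_b = 1/b, MU_m = 2.
MRS = 1/b ÷ 2.
MRS depends only on b: 0.5/b = 1/30 ⇒ b = 0.5/(1/30) = 15.

b = 15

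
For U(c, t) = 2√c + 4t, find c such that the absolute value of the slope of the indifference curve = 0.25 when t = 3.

c = 1

MU_c = 2/(2√c), MU_t = 4.
MRS = 2/(2√c) ÷ 4.
MRS depends only on c: 0.25/√c = 0.25 ⇒ √c = 0.25/0.25 = 1 ⇒ c = 1.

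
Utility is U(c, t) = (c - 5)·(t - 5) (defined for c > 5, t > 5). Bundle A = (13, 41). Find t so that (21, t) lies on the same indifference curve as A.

U(13, 41) = 288.
Set U(21, t) = 288 and solve.
With c = 21: (21 − 5) = 16, so (t − 5) = 288/16 = 18.
So t = 5 + 18 = 23.
Check: U(21, 23) = 288.

t = 23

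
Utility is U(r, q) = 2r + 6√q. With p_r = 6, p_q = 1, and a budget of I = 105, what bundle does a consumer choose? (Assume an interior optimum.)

r* = 4, q* = 81

MU_r = 2, MU_q = 6/(2√q).
MRS = 2 ÷ (6/(2√q)).
Tangency: set MRS = p_r/p_q = 6/1 = 6.
MRS depends only on q: (2/3)·√q = 6 ⇒ √q = 6/(2/3) = 9 ⇒ q* = 81.
From the budget, 6·r = 105 − 1·81 = 24, so r* = 4.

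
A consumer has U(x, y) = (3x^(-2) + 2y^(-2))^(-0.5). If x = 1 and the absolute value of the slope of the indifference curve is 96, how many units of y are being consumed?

For CES with ρ = -2, MRS = (3/2)·(y/x)^3.
Setting (3/2)·(y/1)^3 = 96 gives (y/1)^3 = 64, so y/1 = 4 and y = 4.

y = 4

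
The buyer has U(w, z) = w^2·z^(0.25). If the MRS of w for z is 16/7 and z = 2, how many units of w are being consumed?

w = 7

MU_w = 2·w·z^(0.25) and MU_z = 0.25·w^2·z^(-0.75).
MRS = MU_w/MU_z = (8)·z/w.
Substitute z = 2: MRS = 16/w. Setting 16/w = 16/7 gives w = 16/(16/7) = 7.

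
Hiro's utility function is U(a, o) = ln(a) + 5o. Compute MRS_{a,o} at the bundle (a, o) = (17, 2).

MRS = 1/85

MU_a = 1/a, MU_o = 5.
MRS = 1/a ÷ 5.
At (17, 2): MRS = 1/85.
That is, one extra unit of a is worth 1/85 units of o at the margin.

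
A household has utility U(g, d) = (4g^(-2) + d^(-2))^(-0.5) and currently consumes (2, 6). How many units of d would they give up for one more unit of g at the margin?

For CES with ρ = -2, MRS = (4/1)·(d/g)^3.
At (2, 6): MRS = 108.
That is, one extra unit of g is worth 108 units of d at the margin.

MRS = 108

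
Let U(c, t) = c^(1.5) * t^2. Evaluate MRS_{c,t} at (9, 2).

MRS = 1/6

MU_c = 1.5·√c·t^2 and MU_t = 2·c^(1.5)·t.
MRS = MU_c/MU_t = (0.75)·t/c.
At (9, 2): MRS = 1/6.
The indifference curve has slope −1/6 at this bundle.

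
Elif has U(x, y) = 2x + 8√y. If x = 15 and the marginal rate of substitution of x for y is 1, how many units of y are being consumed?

y = 4

MU_x = 2, MU_y = 8/(2√y).
MRS = 2 ÷ (8/(2√y)).
MRS depends only on y: 0.5·√y = 1 ⇒ √y = 1/0.5 = 2 ⇒ y = 4.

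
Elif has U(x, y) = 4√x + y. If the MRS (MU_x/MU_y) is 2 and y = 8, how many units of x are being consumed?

MU_x = 4/(2√x), MU_y = 1.
MRS = 4/(2√x) ÷ 1.
MRS depends only on x: 2/√x = 2 ⇒ √x = 2/2 = 1 ⇒ x = 1.

x = 1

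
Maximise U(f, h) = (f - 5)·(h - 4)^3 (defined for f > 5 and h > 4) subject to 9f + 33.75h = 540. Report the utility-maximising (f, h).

f* = 15, h* = 12

MU_f = (h−4)^3, MU_h = 3·(f−5)·(h−4)^2.
MRS = (1/3)·(h−4)/(f−5).
Tangency: set MRS = p_f/p_h = 9/33.75 = 4/15.
So (1/3)·(h − 4)/(f − 5) = 4/15, i.e. (h − 4) = 0.8·(f − 5).
Rewrite the budget in excess-of-subsistence terms: 9·(f − 5) + 33.75·(h − 4) = 540 − 9·5 − 33.75·4 = 360.
Substituting, 36·(f − 5) = 360, so f − 5 = 10 and f* = 15.
Then h − 4 = 0.8·10 = 8, so h* = 12.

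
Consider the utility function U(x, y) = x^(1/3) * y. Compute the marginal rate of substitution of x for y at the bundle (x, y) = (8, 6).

MU_x = 1/3·x^(-2/3)·y and MU_y = x^(1/3).
MRS = MU_x/MU_y = (1/3)·y/x.
At (8, 6): MRS = 0.25.
The indifference curve has slope −0.25 at this bundle.

MRS = 0.25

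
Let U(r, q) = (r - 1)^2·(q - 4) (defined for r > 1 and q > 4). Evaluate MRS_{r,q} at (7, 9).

MU_r = 2·(r−1)·(q−4), MU_q = (r−1)^2.
MRS = (2/1)·(q−4)/(r−1).
At (7, 9): MRS = 5/3.
So at (7, 9) the consumer would give up 5/3 units of q for one more unit of r.

MRS = 5/3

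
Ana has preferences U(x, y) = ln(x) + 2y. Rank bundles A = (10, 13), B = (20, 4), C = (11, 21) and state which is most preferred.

Evaluate utility at each bundle:
U(A) = 28.303.
U(B) = 10.996.
U(C) = 44.398.
Highest utility is C, so C ≻ A ≻ B.

Bundle C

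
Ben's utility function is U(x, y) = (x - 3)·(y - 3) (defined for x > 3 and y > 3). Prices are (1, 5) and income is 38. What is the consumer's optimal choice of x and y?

MU_x = (y−3), MU_y = (x−3).
MRS = (y−3)/(x−3).
Tangency: set MRS = p_x/p_y = 1/5 = 0.2.
So (y − 3)/(x − 3) = 0.2, i.e. (y − 3) = 0.2·(x − 3).
Rewrite the budget in excess-of-subsistence terms: 1·(x − 3) + 5·(y − 3) = 38 − 1·3 − 5·3 = 20.
Substituting, 2·(x − 3) = 20, so x − 3 = 10 and x* = 13.
Then y − 3 = 0.2·10 = 2, so y* = 5.

x* = 13, y* = 5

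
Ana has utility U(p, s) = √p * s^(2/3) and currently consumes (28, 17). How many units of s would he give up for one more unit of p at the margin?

MU_p = 0.5·p^(-0.5)·s^(2/3) and MU_s = 2/3·√p·s^(-1/3).
MRS = MU_p/MU_s = (0.75)·s/p.
At (28, 17): MRS = 51/112.
That is, one extra unit of p is worth 51/112 units of s at the margin.

MRS = 51/112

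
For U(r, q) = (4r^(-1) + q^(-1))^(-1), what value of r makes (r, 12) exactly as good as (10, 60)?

U depends on (r, q) only through S = 4r^(-1) + q^(-1), so equal utility means equal S. At (10, 60): S = 5/12.
With q = 12: 12^(-1) = 1/12, so 4r^(-1) = 5/12 − 1/12 = 1/3, i.e. r^(-1) = 1/12.
Hence r = 1/(1/12) = 12.
Check: U(12, 12) = 2.4.

r = 12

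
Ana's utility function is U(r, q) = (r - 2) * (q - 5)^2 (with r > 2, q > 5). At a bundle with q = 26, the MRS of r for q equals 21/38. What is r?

r = 21

MU_r = (q−5)^2, MU_q = 2·(r−2)·(q−5).
MRS = (1/2)·(q−5)/(r−2).
Substitute q = 26: MRS = 10.5/(r − 2). Setting this equal to 21/38 gives r − 2 = 10.5/(21/38) = 19, so r = 21.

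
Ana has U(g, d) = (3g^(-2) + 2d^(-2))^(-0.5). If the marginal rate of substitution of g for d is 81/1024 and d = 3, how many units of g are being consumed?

g = 8

For CES with ρ = -2, MRS = (3/2)·(d/g)^3.
Setting (3/2)·(3/g)^3 = 81/1024 gives (3/g)^3 = 27/512, so 3/g = 0.375 and g = 8.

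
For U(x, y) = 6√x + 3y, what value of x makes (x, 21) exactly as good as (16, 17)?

U(16, 17) = 75.
Set U(x, 21) = 75 and solve.
With y = 21: 6√x = 75 − 3·21 = 12, so √x = 2 and x = 4.
Check: U(4, 21) = 75.

x = 4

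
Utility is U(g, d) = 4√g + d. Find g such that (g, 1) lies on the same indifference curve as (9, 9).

g = 25

U(9, 9) = 21.
Set U(g, 1) = 21 and solve.
With d = 1: 4√g = 21 − 1 = 20, so √g = 5 and g = 25.
Check: U(25, 1) = 21.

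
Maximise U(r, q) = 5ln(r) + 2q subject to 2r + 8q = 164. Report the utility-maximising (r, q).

MU_r = 5/r, MU_q = 2.
MRS = 5/r ÷ 2.
Tangency: set MRS = p_r/p_q = 2/8 = 0.25.
MRS depends only on r: 2.5/r = 0.25 ⇒ r* = 2.5/0.25 = 10.
From the budget, 8·q = 164 − 2·10 = 144, so q* = 18.

r* = 10, q* = 18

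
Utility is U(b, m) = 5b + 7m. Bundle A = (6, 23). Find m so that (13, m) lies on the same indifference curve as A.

m = 18

U(6, 23) = 191.
Set U(13, m) = 191 and solve.
5·13 + 7m = 191 ⇒ 7m = 126 ⇒ m = 18.
Check: U(13, 18) = 191.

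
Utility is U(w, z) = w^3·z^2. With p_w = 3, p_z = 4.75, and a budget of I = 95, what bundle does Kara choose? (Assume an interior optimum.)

MU_w = 3·w^2·z^2 and MU_z = 2·w^3·z.
MRS = MU_w/MU_z = (3/2)·z/w.
Tangency: set MRS = p_w/p_z = 3/4.75 = 12/19.
So (3/2)·z/w = 12/19, i.e. z = (8/19)·w.
Substitute into the budget 3·w + 4.75·z = 95: 5·w = 95, so w* = 19.
Then z* = (8/19)·19 = 8.

w* = 19, z* = 8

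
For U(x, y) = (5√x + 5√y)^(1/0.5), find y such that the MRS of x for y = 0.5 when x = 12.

y = 3

For CES with ρ = 0.5, MRS = √(y/x).
Setting √(y/12) = 0.5 gives y/12 = 0.25 and y = 3.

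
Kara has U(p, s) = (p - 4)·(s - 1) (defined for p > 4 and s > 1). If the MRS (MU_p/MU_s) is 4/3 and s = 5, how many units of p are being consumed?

p = 7

MU_p = (s−1), MU_s = (p−4).
MRS = (s−1)/(p−4).
Substitute s = 5: MRS = 4/(p − 4). Setting this equal to 4/3 gives p − 4 = 4/(4/3) = 3, so p = 7.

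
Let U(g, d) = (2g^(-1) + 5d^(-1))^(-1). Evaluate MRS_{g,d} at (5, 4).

For CES with ρ = -1, MRS = (2/5)·(d/g)^2.
At (5, 4): MRS = 32/125.
So at (5, 4) the consumer would give up 32/125 units of d for one more unit of g.

MRS = 32/125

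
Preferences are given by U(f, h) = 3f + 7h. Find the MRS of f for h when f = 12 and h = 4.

MRS = 3/7

MU_f = 3, MU_h = 7, so MRS = 3/7 at every bundle.
At (12, 4): MRS = 3/7.
That is, one extra unit of f is worth 3/7 units of h at the margin.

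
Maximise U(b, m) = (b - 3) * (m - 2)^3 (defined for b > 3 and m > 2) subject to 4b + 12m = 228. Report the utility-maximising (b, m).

MU_b = (m−2)^3, MU_m = 3·(b−3)·(m−2)^2.
MRS = (1/3)·(m−2)/(b−3).
Tangency: set MRS = p_b/p_m = 4/12 = 1/3.
So (1/3)·(m − 2)/(b − 3) = 1/3, i.e. (m − 2) = (b − 3).
Rewrite the budget in excess-of-subsistence terms: 4·(b − 3) + 12·(m − 2) = 228 − 4·3 − 12·2 = 192.
Substituting, 16·(b − 3) = 192, so b − 3 = 12 and b* = 15.
Then m − 2 = 12, so m* = 14.

b* = 15, m* = 14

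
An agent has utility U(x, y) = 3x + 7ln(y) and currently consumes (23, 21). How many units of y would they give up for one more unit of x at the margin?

MRS = 9

MU_x = 3, MU_y = 7/y.
MRS = 3 ÷ (7/y).
At (23, 21): MRS = 9.
So at (23, 21) the consumer would give up 9 units of y for one more unit of x.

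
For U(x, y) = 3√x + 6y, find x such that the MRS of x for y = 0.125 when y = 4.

x = 4

MU_x = 3/(2√x), MU_y = 6.
MRS = 3/(2√x) ÷ 6.
MRS depends only on x: 0.25/√x = 0.125 ⇒ √x = 0.25/0.125 = 2 ⇒ x = 4.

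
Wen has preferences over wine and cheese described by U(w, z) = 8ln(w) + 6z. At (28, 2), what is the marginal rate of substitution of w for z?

MU_w = 8/w, MU_z = 6.
MRS = 8/w ÷ 6.
At (28, 2): MRS = 1/21.
So at (28, 2) the consumer would give up 1/21 units of z for one more unit of w.

MRS = 1/21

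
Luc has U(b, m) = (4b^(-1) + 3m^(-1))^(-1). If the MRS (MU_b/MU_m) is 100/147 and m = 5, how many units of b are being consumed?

b = 7

For CES with ρ = -1, MRS = (4/3)·(m/b)^2.
Setting (4/3)·(5/b)^2 = 100/147 gives (5/b)^2 = 25/49, so 5/b = 5/7 and b = 7.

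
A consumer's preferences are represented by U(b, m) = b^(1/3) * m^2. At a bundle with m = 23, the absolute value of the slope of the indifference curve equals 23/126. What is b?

MU_b = 1/3·b^(-2/3)·m^2 and MU_m = 2·b^(1/3)·m.
MRS = MU_b/MU_m = (1/6)·m/b.
Substitute m = 23: MRS = (23/6)/b. Setting (23/6)/b = 23/126 gives b = (23/6)/(23/126) = 21.

b = 21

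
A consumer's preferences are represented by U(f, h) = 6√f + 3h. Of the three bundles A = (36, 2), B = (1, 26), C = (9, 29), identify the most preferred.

Bundle C

Evaluate utility at each bundle:
U(A) = 42.000.
U(B) = 84.000.
U(C) = 105.000.
Highest utility is C, so C ≻ B ≻ A.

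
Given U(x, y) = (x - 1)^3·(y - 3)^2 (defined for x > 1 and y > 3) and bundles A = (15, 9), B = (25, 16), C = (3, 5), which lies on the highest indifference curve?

Evaluate utility at each bundle:
U(A) = 98784.
U(B) = 2336256.
U(C) = 32.
Highest utility is B, so B ≻ A ≻ C.

Bundle B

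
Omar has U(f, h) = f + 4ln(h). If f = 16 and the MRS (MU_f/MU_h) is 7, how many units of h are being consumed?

MU_f = 1, MU_h = 4/h.
MRS = 1 ÷ (4/h).
MRS depends only on h: 0.25·h = 7 ⇒ h = 7/0.25 = 28.

h = 28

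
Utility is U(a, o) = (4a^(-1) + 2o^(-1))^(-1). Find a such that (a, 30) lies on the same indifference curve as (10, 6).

U depends on (a, o) only through S = 4a^(-1) + 2o^(-1), so equal utility means equal S. At (10, 6): S = 11/15.
With o = 30: 2·30^(-1) = 1/15, so 4a^(-1) = 11/15 − 1/15 = 2/3, i.e. a^(-1) = 1/6.
Hence a = 1/(1/6) = 6.
Check: U(6, 30) = 1.3636.

a = 6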